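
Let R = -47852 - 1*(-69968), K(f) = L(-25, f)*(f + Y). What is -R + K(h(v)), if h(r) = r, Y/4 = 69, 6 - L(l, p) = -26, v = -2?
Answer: -13348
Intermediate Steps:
L(l, p) = 32 (L(l, p) = 6 - 1*(-26) = 6 + 26 = 32)
Y = 276 (Y = 4*69 = 276)
K(f) = 8832 + 32*f (K(f) = 32*(f + 276) = 32*(276 + f) = 8832 + 32*f)
R = 22116 (R = -47852 + 69968 = 22116)
-R + K(h(v)) = -1*22116 + (8832 + 32*(-2)) = -22116 + (8832 - 64) = -22116 + 8768 = -13348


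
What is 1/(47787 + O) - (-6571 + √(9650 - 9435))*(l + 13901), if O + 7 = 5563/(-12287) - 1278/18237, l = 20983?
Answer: 818044896911480564237/3568776864201 - 34884*√215 ≈ 2.2871e+8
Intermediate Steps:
O = -561900450/74692673 (O = -7 + (5563/(-12287) - 1278/18237) = -7 + (5563*(-1/12287) - 1278*1/18237) = -7 + (-5563/12287 - 426/6079) = -7 - 39051739/74692673 = -561900450/74692673 ≈ -7.5228)
1/(47787 + O) - (-6571 + √(9650 - 9435))*(l + 13901) = 1/(47787 - 561900450/74692673) - (-6571 + √(9650 - 9435))*(20983 + 13901) = 1/(3568776864201/74692673) - (-6571 + √215)*34884 = 74692673/3568776864201 - (-229222764 + 34884*√215) = 74692673/3568776864201 + (229222764 - 34884*√215) = 818044896911480564237/3568776864201 - 34884*√215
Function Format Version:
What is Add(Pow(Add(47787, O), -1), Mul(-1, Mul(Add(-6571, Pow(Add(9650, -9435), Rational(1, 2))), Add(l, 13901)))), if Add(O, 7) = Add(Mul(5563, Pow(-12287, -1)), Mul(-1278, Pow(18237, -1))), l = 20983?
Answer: Add(Rational(818044896911480564237, 3568776864201), Mul(-34884, Pow(215, Rational(1, 2)))) ≈ 2.2871e+8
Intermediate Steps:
O = Rational(-561900450, 74692673) (O = Add(-7, Add(Mul(5563, Pow(-12287, -1)), Mul(-1278, Pow(18237, -1)))) = Add(-7, Add(Mul(5563, Rational(-1, 12287)), Mul(-1278, Rational(1, 18237)))) = Add(-7, Add(Rational(-5563, 12287), Rational(-426, 6079))) = Add(-7, Rational(-39051739, 74692673)) = Rational(-561900450, 74692673) ≈ -7.5228)
Add(Pow(Add(47787, O), -1), Mul(-1, Mul(Add(-6571, Pow(Add(9650, -9435), Rational(1, 2))), Add(l, 13901)))) = Add(Pow(Add(47787, Rational(-561900450, 74692673)), -1), Mul(-1, Mul(Add(-6571, Pow(Add(9650, -9435), Rational(1, 2))), Add(20983, 13901)))) = Add(Pow(Rational(3568776864201, 74692673), -1), Mul(-1, Mul(Add(-6571, Pow(215, Rational(1, 2))), 34884))) = Add(Rational(74692673, 3568776864201), Mul(-1, Add(-229222764, Mul(34884, Pow(215, Rational(1, 2)))))) = Add(Rational(74692673, 3568776864201), Add(229222764, Mul(-34884, Pow(215, Rational(1, 2))))) = Add(Rational(818044896911480564237, 3568776864201), Mul(-34884, Pow(215, Rational(1, 2))))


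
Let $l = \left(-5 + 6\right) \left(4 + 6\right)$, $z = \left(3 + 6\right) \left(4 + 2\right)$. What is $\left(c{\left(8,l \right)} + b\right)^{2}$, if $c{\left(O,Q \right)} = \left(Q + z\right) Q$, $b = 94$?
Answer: $538756$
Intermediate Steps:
$z = 54$ ($z = 9 \cdot 6 = 54$)
$l = 10$ ($l = 1 \cdot 10 = 10$)
$c{\left(O,Q \right)} = Q \left(54 + Q\right)$ ($c{\left(O,Q \right)} = \left(Q + 54\right) Q = \left(54 + Q\right) Q = Q \left(54 + Q\right)$)
$\left(c{\left(8,l \right)} + b\right)^{2} = \left(10 \left(54 + 10\right) + 94\right)^{2} = \left(10 \cdot 64 + 94\right)^{2} = \left(640 + 94\right)^{2} = 734^{2} = 538756$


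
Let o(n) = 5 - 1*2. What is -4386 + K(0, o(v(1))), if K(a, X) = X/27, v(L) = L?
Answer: -39473/9 ≈ -4385.9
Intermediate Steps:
o(n) = 3 (o(n) = 5 - 2 = 3)
K(a, X) = X/27 (K(a, X) = X*(1/27) = X/27)
-4386 + K(0, o(v(1))) = -4386 + (1/27)*3 = -4386 + 1/9 = -39473/9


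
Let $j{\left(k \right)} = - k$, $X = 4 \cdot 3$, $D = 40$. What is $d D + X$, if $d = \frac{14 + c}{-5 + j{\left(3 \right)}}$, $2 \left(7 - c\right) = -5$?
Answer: $- \frac{211}{2} \approx -105.5$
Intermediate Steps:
$c = \frac{19}{2}$ ($c = 7 - - \frac{5}{2} = 7 + \frac{5}{2} = \frac{19}{2} \approx 9.5$)
$X = 12$
$d = - \frac{47}{16}$ ($d = \frac{14 + \frac{19}{2}}{-5 - 3} = \frac{47}{2 \left(-5 - 3\right)} = \frac{47}{2 \left(-8\right)} = \frac{47}{2} \left(- \frac{1}{8}\right) = - \frac{47}{16} \approx -2.9375$)
$d D + X = \left(- \frac{47}{16}\right) 40 + 12 = - \frac{235}{2} + 12 = - \frac{211}{2}$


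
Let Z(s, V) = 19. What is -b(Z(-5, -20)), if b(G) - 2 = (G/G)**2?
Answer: -3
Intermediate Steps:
b(G) = 3 (b(G) = 2 + (G/G)**2 = 2 + 1**2 = 2 + 1 = 3)
-b(Z(-5, -20)) = -1*3 = -3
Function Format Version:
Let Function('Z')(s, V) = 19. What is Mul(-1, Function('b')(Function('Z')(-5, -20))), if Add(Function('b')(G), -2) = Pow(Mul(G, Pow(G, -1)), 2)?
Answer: -3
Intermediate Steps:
Function('b')(G) = 3 (Function('b')(G) = Add(2, Pow(Mul(G, Pow(G, -1)), 2)) = Add(2, Pow(1, 2)) = Add(2, 1) = 3)
Mul(-1, Function('b')(Function('Z')(-5, -20))) = Mul(-1, 3) = -3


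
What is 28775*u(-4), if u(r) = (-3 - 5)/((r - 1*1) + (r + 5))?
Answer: 57550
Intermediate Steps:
u(r) = -8/(4 + 2*r) (u(r) = -8/((r - 1) + (5 + r)) = -8/((-1 + r) + (5 + r)) = -8/(4 + 2*r))
28775*u(-4) = 28775*(-4/(2 - 4)) = 28775*(-4/(-2)) = 28775*(-4*(-½)) = 28775*2 = 57550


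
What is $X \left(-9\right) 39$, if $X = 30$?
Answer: $-10530$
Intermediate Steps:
$X \left(-9\right) 39 = 30 \left(-9\right) 39 = \left(-270\right) 39 = -10530$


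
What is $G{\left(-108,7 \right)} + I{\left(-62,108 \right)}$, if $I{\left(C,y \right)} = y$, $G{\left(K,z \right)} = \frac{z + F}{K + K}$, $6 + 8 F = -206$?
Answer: $\frac{15565}{144} \approx 108.09$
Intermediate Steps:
$F = - \frac{53}{2}$ ($F = - \frac{3}{4} + \frac{1}{8} \left(-206\right) = - \frac{3}{4} - \frac{103}{4} = - \frac{53}{2} \approx -26.5$)
$G{\left(K,z \right)} = \frac{- \frac{53}{2} + z}{2 K}$ ($G{\left(K,z \right)} = \frac{z - \frac{53}{2}}{K + K} = \frac{- \frac{53}{2} + z}{2 K}$)
$G{\left(-108,7 \right)} + I{\left(-62,108 \right)} = \frac{-53 + 2 \cdot 7}{4 \left(-108\right)} + 108 = \frac{1}{4} \left(- \frac{1}{108}\right) \left(-53 + 14\right) + 108 = \frac{1}{4} \left(- \frac{1}{108}\right) \left(-39\right) + 108 = \frac{13}{144} + 108 = \frac{15565}{144}$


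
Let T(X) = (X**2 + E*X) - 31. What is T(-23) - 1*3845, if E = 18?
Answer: -3761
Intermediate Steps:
T(X) = -31 + X**2 + 18*X (T(X) = (X**2 + 18*X) - 31 = -31 + X**2 + 18*X)
T(-23) - 1*3845 = (-31 + (-23)**2 + 18*(-23)) - 1*3845 = (-31 + 529 - 414) - 3845 = 84 - 3845 = -3761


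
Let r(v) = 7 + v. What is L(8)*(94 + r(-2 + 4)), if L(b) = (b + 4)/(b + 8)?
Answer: 309/4 ≈ 77.250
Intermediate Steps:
L(b) = (4 + b)/(8 + b)
L(8)*(94 + r(-2 + 4)) = ((4 + 8)/(8 + 8))*(94 + (7 + (-2 + 4))) = (12/16)*(94 + (7 + 2)) = ((1/16)*12)*(94 + 9) = (¾)*103 = 309/4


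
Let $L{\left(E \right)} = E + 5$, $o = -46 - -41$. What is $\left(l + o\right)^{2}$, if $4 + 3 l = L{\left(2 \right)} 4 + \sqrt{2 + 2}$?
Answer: $\frac{121}{9} \approx 13.444$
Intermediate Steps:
$o = -5$ ($o = -46 + 41 = -5$)
$L{\left(E \right)} = 5 + E$
$l = \frac{26}{3}$ ($l = - \frac{4}{3} + \frac{\left(5 + 2\right) 4 + \sqrt{2 + 2}}{3} = - \frac{4}{3} + \frac{7 \cdot 4 + \sqrt{4}}{3} = - \frac{4}{3} + \frac{28 + 2}{3} = - \frac{4}{3} + \frac{1}{3} \cdot 30 = - \frac{4}{3} + 10 = \frac{26}{3} \approx 8.6667$)
$\left(l + o\right)^{2} = \left(\frac{26}{3} - 5\right)^{2} = \left(\frac{11}{3}\right)^{2} = \frac{121}{9}$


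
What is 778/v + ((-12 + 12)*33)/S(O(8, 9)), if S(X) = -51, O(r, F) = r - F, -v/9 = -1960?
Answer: 389/8820 ≈ 0.044104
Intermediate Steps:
v = 17640 (v = -9*(-1960) = 17640)
778/v + ((-12 + 12)*33)/S(O(8, 9)) = 778/17640 + ((-12 + 12)*33)/(-51) = 778*(1/17640) + (0*33)*(-1/51) = 389/8820 + 0*(-1/51) = 389/8820 + 0 = 389/8820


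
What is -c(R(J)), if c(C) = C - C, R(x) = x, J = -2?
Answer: 0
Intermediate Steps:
c(C) = 0
-c(R(J)) = -1*0 = 0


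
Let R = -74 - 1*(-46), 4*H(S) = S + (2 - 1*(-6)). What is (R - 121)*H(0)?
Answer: -298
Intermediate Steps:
H(S) = 2 + S/4 (H(S) = (S + (2 - 1*(-6)))/4 = (S + (2 + 6))/4 = (S + 8)/4 = (8 + S)/4 = 2 + S/4)
R = -28 (R = -74 + 46 = -28)
(R - 121)*H(0) = (-28 - 121)*(2 + (¼)*0) = -149*(2 + 0) = -149*2 = -298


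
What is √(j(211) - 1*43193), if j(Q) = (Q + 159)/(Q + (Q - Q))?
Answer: I*√1922917483/211 ≈ 207.82*I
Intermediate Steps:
j(Q) = (159 + Q)/Q (j(Q) = (159 + Q)/(Q + 0) = (159 + Q)/Q)
√(j(211) - 1*43193) = √((159 + 211)/211 - 1*43193) = √((1/211)*370 - 43193) = √(370/211 - 43193) = √(-9113353/211) = I*√1922917483/211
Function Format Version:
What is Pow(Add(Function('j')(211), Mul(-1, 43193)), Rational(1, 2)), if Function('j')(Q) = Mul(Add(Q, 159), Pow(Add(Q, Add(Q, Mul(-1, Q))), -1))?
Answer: Mul(Rational(1, 211), I, Pow(1922917483, Rational(1, 2))) ≈ Mul(207.82, I)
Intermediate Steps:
Function('j')(Q) = Mul(Pow(Q, -1), Add(159, Q)) (Function('j')(Q) = Mul(Add(159, Q), Pow(Add(Q, 0), -1)) = Mul(Add(159, Q), Pow(Q, -1)) = Mul(Pow(Q, -1), Add(159, Q)))
Pow(Add(Function('j')(211), Mul(-1, 43193)), Rational(1, 2)) = Pow(Add(Mul(Pow(211, -1), Add(159, 211)), Mul(-1, 43193)), Rational(1, 2)) = Pow(Add(Mul(Rational(1, 211), 370), -43193), Rational(1, 2)) = Pow(Add(Rational(370, 211), -43193), Rational(1, 2)) = Pow(Rational(-9113353, 211), Rational(1, 2)) = Mul(Rational(1, 211), I, Pow(1922917483, Rational(1, 2)))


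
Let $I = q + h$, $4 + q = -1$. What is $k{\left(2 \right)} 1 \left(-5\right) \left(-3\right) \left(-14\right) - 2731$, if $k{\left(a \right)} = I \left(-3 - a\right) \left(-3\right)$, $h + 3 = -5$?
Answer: $38219$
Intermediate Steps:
$h = -8$ ($h = -3 - 5 = -8$)
$q = -5$ ($q = -4 - 1 = -5$)
$I = -13$ ($I = -5 - 8 = -13$)
$k{\left(a \right)} = -117 - 39 a$ ($k{\left(a \right)} = - 13 \left(-3 - a\right) \left(-3\right) = \left(39 + 13 a\right) \left(-3\right) = -117 - 39 a$)
$k{\left(2 \right)} 1 \left(-5\right) \left(-3\right) \left(-14\right) - 2731 = \left(-117 - 78\right) 1 \left(-5\right) \left(-3\right) \left(-14\right) - 2731 = \left(-117 - 78\right) \left(\left(-5\right) \left(-3\right)\right) \left(-14\right) - 2731 = \left(-195\right) 15 \left(-14\right) - 2731 = \left(-2925\right) \left(-14\right) - 2731 = 40950 - 2731 = 38219$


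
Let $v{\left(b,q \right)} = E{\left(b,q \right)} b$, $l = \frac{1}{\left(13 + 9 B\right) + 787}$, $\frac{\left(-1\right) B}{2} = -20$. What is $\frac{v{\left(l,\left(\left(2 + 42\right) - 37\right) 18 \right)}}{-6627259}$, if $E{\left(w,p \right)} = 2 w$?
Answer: $- \frac{1}{4458819855200} \approx -2.2427 \cdot 10^{-13}$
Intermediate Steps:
$B = 40$ ($B = \left(-2\right) \left(-20\right) = 40$)
$l = \frac{1}{1160}$ ($l = \frac{1}{\left(13 + 9 \cdot 40\right) + 787} = \frac{1}{\left(13 + 360\right) + 787} = \frac{1}{373 + 787} = \frac{1}{1160} \approx 0.00086207$)
$v{\left(b,q \right)} = 2 b^{2}$ ($v{\left(b,q \right)} = 2 b b = 2 b^{2}$)
$\frac{v{\left(l,\left(\left(2 + 42\right) - 37\right) 18 \right)}}{-6627259} = \frac{2 \left(\frac{1}{1160}\right)^{2}}{-6627259} = 2 \cdot \frac{1}{1345600} \left(- \frac{1}{6627259}\right) = \frac{1}{672800} \left(- \frac{1}{6627259}\right) = - \frac{1}{4458819855200}$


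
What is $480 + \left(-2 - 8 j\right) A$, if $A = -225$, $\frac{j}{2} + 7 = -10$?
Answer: $-60270$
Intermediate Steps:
$j = -34$ ($j = -14 + 2 \left(-10\right) = -14 - 20 = -34$)
$480 + \left(-2 - 8 j\right) A = 480 + \left(-2 - -272\right) \left(-225\right) = 480 + \left(-2 + 272\right) \left(-225\right) = 480 + 270 \left(-225\right) = 480 - 60750 = -60270$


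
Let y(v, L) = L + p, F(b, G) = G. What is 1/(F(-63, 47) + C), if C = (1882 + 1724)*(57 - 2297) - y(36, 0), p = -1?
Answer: -1/8077392 ≈ -1.2380e-7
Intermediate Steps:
y(v, L) = -1 + L (y(v, L) = L - 1 = -1 + L)
C = -8077439 (C = (1882 + 1724)*(57 - 2297) - (-1 + 0) = 3606*(-2240) - 1*(-1) = -8077440 + 1 = -8077439)
1/(F(-63, 47) + C) = 1/(47 - 8077439) = 1/(-8077392) = -1/8077392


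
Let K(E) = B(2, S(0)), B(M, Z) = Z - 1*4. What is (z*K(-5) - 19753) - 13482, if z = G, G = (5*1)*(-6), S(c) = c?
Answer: -33115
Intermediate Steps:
B(M, Z) = -4 + Z (B(M, Z) = Z - 4 = -4 + Z)
K(E) = -4 (K(E) = -4 + 0 = -4)
G = -30 (G = 5*(-6) = -30)
z = -30
(z*K(-5) - 19753) - 13482 = (-30*(-4) - 19753) - 13482 = (120 - 19753) - 13482 = -19633 - 13482 = -33115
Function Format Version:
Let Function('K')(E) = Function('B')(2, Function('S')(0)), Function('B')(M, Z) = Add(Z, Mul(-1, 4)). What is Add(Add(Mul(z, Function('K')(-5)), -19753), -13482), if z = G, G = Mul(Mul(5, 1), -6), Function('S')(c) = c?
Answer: -33115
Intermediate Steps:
Function('B')(M, Z) = Add(-4, Z) (Function('B')(M, Z) = Add(Z, -4) = Add(-4, Z))
Function('K')(E) = -4 (Function('K')(E) = Add(-4, 0) = -4)
G = -30 (G = Mul(5, -6) = -30)
z = -30
Add(Add(Mul(z, Function('K')(-5)), -19753), -13482) = Add(Add(Mul(-30, -4), -19753), -13482) = Add(Add(120, -19753), -13482) = Add(-19633, -13482) = -33115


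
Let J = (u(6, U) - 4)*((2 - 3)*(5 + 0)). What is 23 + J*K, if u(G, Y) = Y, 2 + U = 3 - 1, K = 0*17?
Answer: 23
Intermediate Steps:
K = 0
U = 0 (U = -2 + (3 - 1) = -2 + 2 = 0)
J = 20 (J = (0 - 4)*((2 - 3)*(5 + 0)) = -(-4)*5 = -4*(-5) = 20)
23 + J*K = 23 + 20*0 = 23 + 0 = 23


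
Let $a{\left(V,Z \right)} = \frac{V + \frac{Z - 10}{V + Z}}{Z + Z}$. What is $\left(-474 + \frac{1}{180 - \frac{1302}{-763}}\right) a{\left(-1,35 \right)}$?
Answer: $\frac{5632761}{3142552} \approx 1.7924$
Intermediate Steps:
$a{\left(V,Z \right)} = \frac{V + \frac{-10 + Z}{V + Z}}{2 Z}$
$\left(-474 + \frac{1}{180 - \frac{1302}{-763}}\right) a{\left(-1,35 \right)} = \left(-474 + \frac{1}{180 - \frac{1302}{-763}}\right) \frac{-10 + 35 + \left(-1\right)^{2} - 35}{2 \cdot 35 \left(-1 + 35\right)} = \left(-474 + \frac{1}{180 - - \frac{186}{109}}\right) \frac{1}{2} \cdot \frac{1}{35} \cdot \frac{1}{34} \left(-10 + 35 + 1 - 35\right) = \left(-474 + \frac{1}{180 + \frac{186}{109}}\right) \frac{1}{2} \cdot \frac{1}{35} \cdot \frac{1}{34} \left(-9\right) = \left(-474 + \frac{1}{\frac{19806}{109}}\right) \left(- \frac{9}{2380}\right) = \left(-474 + \frac{109}{19806}\right) \left(- \frac{9}{2380}\right) = \left(- \frac{9387935}{19806}\right) \left(- \frac{9}{2380}\right) = \frac{5632761}{3142552}$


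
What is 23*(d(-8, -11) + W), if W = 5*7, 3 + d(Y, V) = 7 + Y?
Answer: 713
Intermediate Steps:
d(Y, V) = 4 + Y (d(Y, V) = -3 + (7 + Y) = 4 + Y)
W = 35
23*(d(-8, -11) + W) = 23*((4 - 8) + 35) = 23*(-4 + 35) = 23*31 = 713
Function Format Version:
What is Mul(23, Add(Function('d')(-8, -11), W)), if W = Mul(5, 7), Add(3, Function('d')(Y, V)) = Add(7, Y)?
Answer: 713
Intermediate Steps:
Function('d')(Y, V) = Add(4, Y) (Function('d')(Y, V) = Add(-3, Add(7, Y)) = Add(4, Y))
W = 35
Mul(23, Add(Function('d')(-8, -11), W)) = Mul(23, Add(Add(4, -8), 35)) = Mul(23, Add(-4, 35)) = Mul(23, 31) = 713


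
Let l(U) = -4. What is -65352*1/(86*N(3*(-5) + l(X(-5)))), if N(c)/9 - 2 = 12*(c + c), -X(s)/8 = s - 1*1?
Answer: 5446/29283 ≈ 0.18598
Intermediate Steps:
X(s) = 8 - 8*s (X(s) = -8*(s - 1*1) = -8*(s - 1) = -8*(-1 + s) = 8 - 8*s)
N(c) = 18 + 216*c (N(c) = 18 + 9*(12*(c + c)) = 18 + 9*(12*(2*c)) = 18 + 9*(24*c) = 18 + 216*c)
-65352*1/(86*N(3*(-5) + l(X(-5)))) = -65352*1/(86*(18 + 216*(3*(-5) - 4))) = -65352*1/(86*(18 + 216*(-15 - 4))) = -65352*1/(86*(18 + 216*(-19))) = -65352*1/(86*(18 - 4104)) = -65352/(86*(-4086)) = -65352/(-351396) = -65352*(-1/351396) = 5446/29283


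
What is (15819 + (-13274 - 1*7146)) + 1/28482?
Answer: -131045681/28482 ≈ -4601.0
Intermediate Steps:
(15819 + (-13274 - 1*7146)) + 1/28482 = (15819 + (-13274 - 7146)) + 1/28482 = (15819 - 20420) + 1/28482 = -4601 + 1/28482 = -131045681/28482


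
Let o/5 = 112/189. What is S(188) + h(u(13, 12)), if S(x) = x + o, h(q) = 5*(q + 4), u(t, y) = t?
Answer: 7451/27 ≈ 275.96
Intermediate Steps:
o = 80/27 (o = 5*(112/189) = 5*(112*(1/189)) = 5*(16/27) = 80/27 ≈ 2.9630)
h(q) = 20 + 5*q (h(q) = 5*(4 + q) = 20 + 5*q)
S(x) = 80/27 + x (S(x) = x + 80/27 = 80/27 + x)
S(188) + h(u(13, 12)) = (80/27 + 188) + (20 + 5*13) = 5156/27 + (20 + 65) = 5156/27 + 85 = 7451/27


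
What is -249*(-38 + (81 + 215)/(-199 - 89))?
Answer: 116615/12 ≈ 9717.9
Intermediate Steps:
-249*(-38 + (81 + 215)/(-199 - 89)) = -249*(-38 + 296/(-288)) = -249*(-38 + 296*(-1/288)) = -249*(-38 - 37/36) = -249*(-1405/36) = 116615/12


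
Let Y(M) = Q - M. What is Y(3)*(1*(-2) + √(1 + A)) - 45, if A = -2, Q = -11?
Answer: -17 - 14*I ≈ -17.0 - 14.0*I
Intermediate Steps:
Y(M) = -11 - M
Y(3)*(1*(-2) + √(1 + A)) - 45 = (-11 - 1*3)*(1*(-2) + √(1 - 2)) - 45 = (-11 - 3)*(-2 + √(-1)) - 45 = -14*(-2 + I) - 45 = (28 - 14*I) - 45 = -17 - 14*I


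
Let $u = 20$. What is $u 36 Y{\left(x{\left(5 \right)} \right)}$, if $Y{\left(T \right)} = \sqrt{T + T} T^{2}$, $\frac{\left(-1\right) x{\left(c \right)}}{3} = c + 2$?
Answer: $317520 i \sqrt{42} \approx 2.0578 \cdot 10^{6} i$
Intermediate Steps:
$x{\left(c \right)} = -6 - 3 c$ ($x{\left(c \right)} = - 3 \left(c + 2\right) = - 3 \left(2 + c\right) = -6 - 3 c$)
$Y{\left(T \right)} = \sqrt{2} T^{\frac{5}{2}}$ ($Y{\left(T \right)} = \sqrt{2 T} T^{2} = \sqrt{2} \sqrt{T} T^{2} = \sqrt{2} T^{\frac{5}{2}}$)
$u 36 Y{\left(x{\left(5 \right)} \right)} = 20 \cdot 36 \sqrt{2} \left(-6 - 15\right)^{\frac{5}{2}} = 720 \sqrt{2} \left(-6 - 15\right)^{\frac{5}{2}} = 720 \sqrt{2} \left(-21\right)^{\frac{5}{2}} = 720 \sqrt{2} \cdot 441 i \sqrt{21} = 720 \cdot 441 i \sqrt{42} = 317520 i \sqrt{42}$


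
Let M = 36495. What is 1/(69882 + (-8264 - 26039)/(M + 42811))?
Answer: 79306/5542027589 ≈ 1.4310e-5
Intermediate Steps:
1/(69882 + (-8264 - 26039)/(M + 42811)) = 1/(69882 + (-8264 - 26039)/(36495 + 42811)) = 1/(69882 - 34303/79306) = 1/(5542027589/79306) = 79306/5542027589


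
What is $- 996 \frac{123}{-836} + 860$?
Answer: $\frac{210367}{209} \approx 1006.5$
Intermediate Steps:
$- 996 \frac{123}{-836} + 860 = - 996 \cdot 123 \left(- \frac{1}{836}\right) + 860 = \left(-996\right) \left(- \frac{123}{836}\right) + 860 = \frac{30627}{209} + 860 = \frac{210367}{209}$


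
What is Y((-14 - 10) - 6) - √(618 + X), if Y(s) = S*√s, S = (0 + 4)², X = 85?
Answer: -√703 + 16*I*√30 ≈ -26.514 + 87.636*I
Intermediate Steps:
S = 16 (S = 4² = 16)
Y(s) = 16*√s
Y((-14 - 10) - 6) - √(618 + X) = 16*√((-14 - 10) - 6) - √(618 + 85) = 16*√(-24 - 6) - √703 = 16*√(-30) - √703 = 16*(I*√30) - √703 = 16*I*√30 - √703 = -√703 + 16*I*√30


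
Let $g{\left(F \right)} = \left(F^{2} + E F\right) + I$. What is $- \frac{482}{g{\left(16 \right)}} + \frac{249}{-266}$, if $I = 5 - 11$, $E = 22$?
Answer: $- \frac{19865}{11438} \approx -1.7368$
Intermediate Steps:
$I = -6$
$g{\left(F \right)} = -6 + F^{2} + 22 F$ ($g{\left(F \right)} = \left(F^{2} + 22 F\right) - 6 = -6 + F^{2} + 22 F$)
$- \frac{482}{g{\left(16 \right)}} + \frac{249}{-266} = - \frac{482}{-6 + 16^{2} + 22 \cdot 16} + \frac{249}{-266} = - \frac{482}{-6 + 256 + 352} + 249 \left(- \frac{1}{266}\right) = - \frac{482}{602} - \frac{249}{266} = \left(-482\right) \frac{1}{602} - \frac{249}{266} = - \frac{241}{301} - \frac{249}{266} = - \frac{19865}{11438}$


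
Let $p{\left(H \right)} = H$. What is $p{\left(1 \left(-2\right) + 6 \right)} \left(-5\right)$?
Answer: $-20$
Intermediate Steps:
$p{\left(1 \left(-2\right) + 6 \right)} \left(-5\right) = \left(1 \left(-2\right) + 6\right) \left(-5\right) = \left(-2 + 6\right) \left(-5\right) = 4 \left(-5\right) = -20$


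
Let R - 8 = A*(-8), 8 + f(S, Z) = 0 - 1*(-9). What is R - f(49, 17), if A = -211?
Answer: 1695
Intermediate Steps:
f(S, Z) = 1 (f(S, Z) = -8 + (0 - 1*(-9)) = -8 + (0 + 9) = -8 + 9 = 1)
R = 1696 (R = 8 - 211*(-8) = 8 + 1688 = 1696)
R - f(49, 17) = 1696 - 1*1 = 1696 - 1 = 1695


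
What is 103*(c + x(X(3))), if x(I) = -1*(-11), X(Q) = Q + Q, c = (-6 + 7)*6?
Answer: 1751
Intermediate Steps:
c = 6 (c = 1*6 = 6)
X(Q) = 2*Q
x(I) = 11
103*(c + x(X(3))) = 103*(6 + 11) = 103*17 = 1751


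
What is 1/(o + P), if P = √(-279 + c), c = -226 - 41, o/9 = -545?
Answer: -1635/8019857 - I*√546/24059571 ≈ -0.00020387 - 9.712e-7*I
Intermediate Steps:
o = -4905 (o = 9*(-545) = -4905)
c = -267
P = I*√546 (P = √(-279 - 267) = √(-546) = I*√546 ≈ 23.367*I)
1/(o + P) = 1/(-4905 + I*√546)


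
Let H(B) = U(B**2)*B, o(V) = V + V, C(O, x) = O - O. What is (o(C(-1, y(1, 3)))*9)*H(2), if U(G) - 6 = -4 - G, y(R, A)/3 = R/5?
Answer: 0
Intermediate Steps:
y(R, A) = 3*R/5 (y(R, A) = 3*(R/5) = 3*R/5)
C(O, x) = 0
U(G) = 2 - G (U(G) = 6 + (-4 - G) = 2 - G)
o(V) = 2*V
H(B) = B*(2 - B**2) (H(B) = (2 - B**2)*B = B*(2 - B**2))
(o(C(-1, y(1, 3)))*9)*H(2) = ((2*0)*9)*(2*(2 - 1*2**2)) = (0*9)*(2*(2 - 1*4)) = 0*(2*(2 - 4)) = 0*(2*(-2)) = 0*(-4) = 0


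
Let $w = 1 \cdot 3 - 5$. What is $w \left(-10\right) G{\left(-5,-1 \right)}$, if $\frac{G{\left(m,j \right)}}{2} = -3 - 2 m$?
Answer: $280$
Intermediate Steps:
$G{\left(m,j \right)} = -6 - 4 m$ ($G{\left(m,j \right)} = 2 \left(-3 - 2 m\right) = -6 - 4 m$)
$w = -2$ ($w = 3 - 5 = -2$)
$w \left(-10\right) G{\left(-5,-1 \right)} = \left(-2\right) \left(-10\right) \left(-6 - -20\right) = 20 \left(-6 + 20\right) = 20 \cdot 14 = 280$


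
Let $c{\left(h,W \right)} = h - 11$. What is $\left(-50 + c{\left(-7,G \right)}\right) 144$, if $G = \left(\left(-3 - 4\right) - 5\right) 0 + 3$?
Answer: $-9792$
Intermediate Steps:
$G = 3$ ($G = \left(-7 - 5\right) 0 + 3 = \left(-12\right) 0 + 3 = 0 + 3 = 3$)
$c{\left(h,W \right)} = -11 + h$
$\left(-50 + c{\left(-7,G \right)}\right) 144 = \left(-50 - 18\right) 144 = \left(-68\right) 144 = -9792$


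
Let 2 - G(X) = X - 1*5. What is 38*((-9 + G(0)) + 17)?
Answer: 570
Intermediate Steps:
G(X) = 7 - X (G(X) = 2 - (X - 1*5) = 2 - (X - 5) = 2 - (-5 + X) = 2 + (5 - X) = 7 - X)
38*((-9 + G(0)) + 17) = 38*((-9 + (7 - 1*0)) + 17) = 38*((-9 + (7 + 0)) + 17) = 38*((-9 + 7) + 17) = 38*(-2 + 17) = 38*15 = 570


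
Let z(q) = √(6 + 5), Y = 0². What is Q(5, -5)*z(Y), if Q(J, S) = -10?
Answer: -10*√11 ≈ -33.166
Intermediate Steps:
Y = 0
z(q) = √11
Q(5, -5)*z(Y) = -10*√11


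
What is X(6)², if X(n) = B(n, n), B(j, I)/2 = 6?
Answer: 144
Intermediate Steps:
B(j, I) = 12 (B(j, I) = 2*6 = 12)
X(n) = 12
X(6)² = 12² = 144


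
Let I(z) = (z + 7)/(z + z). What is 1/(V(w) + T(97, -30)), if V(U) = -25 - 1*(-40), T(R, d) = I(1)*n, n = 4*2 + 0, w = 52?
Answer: 1/47 ≈ 0.021277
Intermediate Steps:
I(z) = (7 + z)/(2*z) (I(z) = (7 + z)/((2*z)) = (7 + z)*(1/(2*z)) = (7 + z)/(2*z))
n = 8 (n = 8 + 0 = 8)
T(R, d) = 32 (T(R, d) = ((1/2)*(7 + 1)/1)*8 = ((1/2)*1*8)*8 = 4*8 = 32)
V(U) = 15 (V(U) = -25 + 40 = 15)
1/(V(w) + T(97, -30)) = 1/(15 + 32) = 1/47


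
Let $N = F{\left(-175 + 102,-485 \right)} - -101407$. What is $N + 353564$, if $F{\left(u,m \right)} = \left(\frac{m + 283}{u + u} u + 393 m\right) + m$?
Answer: $263780$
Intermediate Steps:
$F{\left(u,m \right)} = \frac{283}{2} + \frac{789 m}{2}$ ($F{\left(u,m \right)} = \left(\frac{283 + m}{2 u} u + 393 m\right) + m = \left(\left(\frac{283}{2} + \frac{m}{2}\right) + 393 m\right) + m = \left(\frac{283}{2} + \frac{787 m}{2}\right) + m = \frac{283}{2} + \frac{789 m}{2}$)
$N = -89784$ ($N = \left(\frac{283}{2} + \frac{789}{2} \left(-485\right)\right) - -101407 = \left(\frac{283}{2} - \frac{382665}{2}\right) + 101407 = -191191 + 101407 = -89784$)
$N + 353564 = -89784 + 353564 = 263780$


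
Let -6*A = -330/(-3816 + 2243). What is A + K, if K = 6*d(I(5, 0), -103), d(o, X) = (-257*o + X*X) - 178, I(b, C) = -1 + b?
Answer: 8067769/143 ≈ 56418.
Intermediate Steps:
d(o, X) = -178 + X**2 - 257*o (d(o, X) = (-257*o + X**2) - 178 = (X**2 - 257*o) - 178 = -178 + X**2 - 257*o)
A = -5/143 (A = -(-55)/(-3816 + 2243) = -(-55)/(-1573) = -(-55)*(-1)/1573 = -1/6*30/143 = -5/143 ≈ -0.034965)
K = 56418 (K = 6*(-178 + (-103)**2 - 257*(-1 + 5)) = 6*(-178 + 10609 - 257*4) = 6*(-178 + 10609 - 1028) = 6*9403 = 56418)
A + K = -5/143 + 56418 = 8067769/143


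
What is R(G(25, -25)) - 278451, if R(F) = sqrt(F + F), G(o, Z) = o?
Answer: -278451 + 5*sqrt(2) ≈ -2.7844e+5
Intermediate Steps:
R(F) = sqrt(2)*sqrt(F) (R(F) = sqrt(2*F) = sqrt(2)*sqrt(F))
R(G(25, -25)) - 278451 = sqrt(2)*sqrt(25) - 278451 = sqrt(2)*5 - 278451 = 5*sqrt(2) - 278451 = -278451 + 5*sqrt(2)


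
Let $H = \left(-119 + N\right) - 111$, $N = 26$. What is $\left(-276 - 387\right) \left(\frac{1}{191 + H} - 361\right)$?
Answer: $239394$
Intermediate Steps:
$H = -204$ ($H = \left(-119 + 26\right) - 111 = -93 - 111 = -204$)
$\left(-276 - 387\right) \left(\frac{1}{191 + H} - 361\right) = \left(-276 - 387\right) \left(\frac{1}{191 - 204} - 361\right) = - 663 \left(\frac{1}{-13} - 361\right) = - 663 \left(- \frac{1}{13} - 361\right) = \left(-663\right) \left(- \frac{4694}{13}\right) = 239394$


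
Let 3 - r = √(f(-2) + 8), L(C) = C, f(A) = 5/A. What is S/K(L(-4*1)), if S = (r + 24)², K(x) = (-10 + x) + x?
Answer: -1469/36 + 3*√22/2 ≈ -33.770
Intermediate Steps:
r = 3 - √22/2 (r = 3 - √(5/(-2) + 8) = 3 - √(5*(-½) + 8) = 3 - √(-5/2 + 8) = 3 - √(11/2) = 3 - √22/2 ≈ 0.65479)
K(x) = -10 + 2*x
S = (27 - √22/2)² (S = ((3 - √22/2) + 24)² = (27 - √22/2)² ≈ 607.86)
S/K(L(-4*1)) = ((54 - √22)²/4)/(-10 + 2*(-4*1)) = ((54 - √22)²/4)/(-10 + 2*(-4)) = ((54 - √22)²/4)/(-10 - 8) = ((54 - √22)²/4)/(-18) = ((54 - √22)²/4)*(-1/18) = -(54 - √22)²/72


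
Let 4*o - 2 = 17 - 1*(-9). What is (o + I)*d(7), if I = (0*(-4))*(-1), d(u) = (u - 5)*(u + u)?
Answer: 196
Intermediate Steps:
d(u) = 2*u*(-5 + u) (d(u) = (-5 + u)*(2*u) = 2*u*(-5 + u))
o = 7 (o = ½ + (17 - 1*(-9))/4 = ½ + (17 + 9)/4 = ½ + (¼)*26 = ½ + 13/2 = 7)
I = 0 (I = 0*(-1) = 0)
(o + I)*d(7) = (7 + 0)*(2*7*(-5 + 7)) = 7*(2*7*2) = 7*28 = 196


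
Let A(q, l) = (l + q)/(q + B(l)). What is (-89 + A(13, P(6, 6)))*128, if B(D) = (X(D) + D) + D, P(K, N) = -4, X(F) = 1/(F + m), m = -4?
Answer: -145024/13 ≈ -11156.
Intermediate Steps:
X(F) = 1/(-4 + F) (X(F) = 1/(F - 4) = 1/(-4 + F))
B(D) = 1/(-4 + D) + 2*D (B(D) = (1/(-4 + D) + D) + D = (D + 1/(-4 + D)) + D = 1/(-4 + D) + 2*D)
A(q, l) = (l + q)/(q + (1 + 2*l*(-4 + l))/(-4 + l))
(-89 + A(13, P(6, 6)))*128 = (-89 + (-4 - 4)*(-4 + 13)/(1 + 13*(-4 - 4) + 2*(-4)*(-4 - 4)))*128 = (-89 - 8*9/(1 + 13*(-8) + 2*(-4)*(-8)))*128 = (-89 - 8*9/(1 - 104 + 64))*128 = (-89 - 8*9/(-39))*128 = (-89 - 1/39*(-8)*9)*128 = (-89 + 24/13)*128 = -1133/13*128 = -145024/13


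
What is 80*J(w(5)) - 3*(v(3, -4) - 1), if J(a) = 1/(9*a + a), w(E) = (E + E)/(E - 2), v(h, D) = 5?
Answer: -48/5 ≈ -9.6000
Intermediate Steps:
w(E) = 2*E/(-2 + E) (w(E) = (2*E)/(-2 + E) = 2*E/(-2 + E))
J(a) = 1/(10*a)
80*J(w(5)) - 3*(v(3, -4) - 1) = 80*(1/(10*((2*5/(-2 + 5))))) - 3*(5 - 1) = 80*(1/(10*((2*5/3)))) - 3*4 = 80*(1/(10*((2*5*(⅓))))) - 12 = 80*(1/(10*(10/3))) - 12 = 80*((⅒)*(3/10)) - 12 = 80*(3/100) - 12 = 12/5 - 12 = -48/5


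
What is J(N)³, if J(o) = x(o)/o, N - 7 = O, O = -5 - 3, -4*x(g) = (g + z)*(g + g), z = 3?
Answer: -1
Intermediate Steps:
x(g) = -g*(3 + g)/2 (x(g) = -(g + 3)*(g + g)/4 = -(3 + g)*2*g/4 = -g*(3 + g)/2)
O = -8
N = -1 (N = 7 - 8 = -1)
J(o) = -3/2 - o/2 (J(o) = (-o*(3 + o)/2)/o = -3/2 - o/2)
J(N)³ = (-3/2 - ½*(-1))³ = (-3/2 + ½)³ = (-1)³ = -1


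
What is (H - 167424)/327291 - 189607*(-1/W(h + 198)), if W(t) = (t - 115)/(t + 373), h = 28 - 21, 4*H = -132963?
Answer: 23912489400239/19637460 ≈ 1.2177e+6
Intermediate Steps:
H = -132963/4 (H = (¼)*(-132963) = -132963/4 ≈ -33241.)
h = 7
W(t) = (-115 + t)/(373 + t)
(H - 167424)/327291 - 189607*(-1/W(h + 198)) = (-132963/4 - 167424)/327291 - 189607*(-(373 + (7 + 198))/(-115 + (7 + 198))) = -802659/4*1/327291 - 189607*(-(373 + 205)/(-115 + 205)) = -267553/436388 - 189607/((-90/578)) = -267553/436388 - 189607/((-1*45/289)) = -267553/436388 - 189607/(-45/289) = -267553/436388 - 189607*(-289/45) = -267553/436388 + 54796423/45 = 23912489400239/19637460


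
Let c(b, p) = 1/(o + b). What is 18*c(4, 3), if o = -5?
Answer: -18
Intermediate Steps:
c(b, p) = 1/(-5 + b)
18*c(4, 3) = 18/(-5 + 4) = 18/(-1) = 18*(-1) = -18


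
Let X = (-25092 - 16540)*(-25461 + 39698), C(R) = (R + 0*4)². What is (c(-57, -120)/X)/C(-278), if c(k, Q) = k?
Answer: 57/45807369366656 ≈ 1.2443e-12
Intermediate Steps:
C(R) = R² (C(R) = (R + 0)² = R²)
X = -592714784 (X = -41632*14237 = -592714784)
(c(-57, -120)/X)/C(-278) = (-57/(-592714784))/((-278)²) = -57*(-1/592714784)/77284 = (57/592714784)*(1/77284) = 57/45807369366656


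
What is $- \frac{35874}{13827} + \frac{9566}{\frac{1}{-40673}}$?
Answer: $- \frac{1793260136020}{4609} \approx -3.8908 \cdot 10^{8}$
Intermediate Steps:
$- \frac{35874}{13827} + \frac{9566}{\frac{1}{-40673}} = \left(-35874\right) \frac{1}{13827} + \frac{9566}{- \frac{1}{40673}} = - \frac{11958}{4609} + 9566 \left(-40673\right) = - \frac{11958}{4609} - 389077918 = - \frac{1793260136020}{4609}$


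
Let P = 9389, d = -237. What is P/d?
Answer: -9389/237 ≈ -39.616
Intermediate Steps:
P/d = 9389/(-237) = 9389*(-1/237) = -9389/237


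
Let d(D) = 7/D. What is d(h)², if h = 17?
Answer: 49/289 ≈ 0.16955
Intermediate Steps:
d(h)² = (7/17)² = 49/289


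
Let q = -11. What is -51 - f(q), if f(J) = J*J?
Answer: -172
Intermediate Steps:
f(J) = J²
-51 - f(q) = -51 - 1*(-11)² = -51 - 1*121 = -51 - 121 = -172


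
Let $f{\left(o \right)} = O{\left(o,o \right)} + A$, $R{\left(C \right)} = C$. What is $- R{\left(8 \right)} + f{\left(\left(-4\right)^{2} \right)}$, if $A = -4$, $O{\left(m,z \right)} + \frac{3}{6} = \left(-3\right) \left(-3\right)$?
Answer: $- \frac{7}{2} \approx -3.5$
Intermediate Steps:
$O{\left(m,z \right)} = \frac{17}{2}$ ($O{\left(m,z \right)} = - \frac{1}{2} - -9 = - \frac{1}{2} + 9 = \frac{17}{2}$)
$f{\left(o \right)} = \frac{9}{2}$ ($f{\left(o \right)} = \frac{17}{2} - 4 = \frac{9}{2}$)
$- R{\left(8 \right)} + f{\left(\left(-4\right)^{2} \right)} = \left(-1\right) 8 + \frac{9}{2} = -8 + \frac{9}{2} = - \frac{7}{2}$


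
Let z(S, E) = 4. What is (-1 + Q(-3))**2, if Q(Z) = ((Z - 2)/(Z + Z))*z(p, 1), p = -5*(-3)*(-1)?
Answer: 49/9 ≈ 5.4444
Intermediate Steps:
p = -15 (p = 15*(-1) = -15)
Q(Z) = 2*(-2 + Z)/Z (Q(Z) = ((Z - 2)/(Z + Z))*4 = ((-2 + Z)/((2*Z)))*4 = ((-2 + Z)*(1/(2*Z)))*4 = ((-2 + Z)/(2*Z))*4 = 2*(-2 + Z)/Z)
(-1 + Q(-3))**2 = (-1 + (2 - 4/(-3)))**2 = (-1 + (2 - 4*(-1/3)))**2 = (-1 + (2 + 4/3))**2 = (-1 + 10/3)**2 = (7/3)**2 = 49/9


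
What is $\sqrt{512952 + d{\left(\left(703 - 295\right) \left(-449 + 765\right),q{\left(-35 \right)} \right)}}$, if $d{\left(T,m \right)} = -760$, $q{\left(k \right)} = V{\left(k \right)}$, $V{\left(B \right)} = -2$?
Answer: $8 \sqrt{8003} \approx 715.68$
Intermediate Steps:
$q{\left(k \right)} = -2$
$\sqrt{512952 + d{\left(\left(703 - 295\right) \left(-449 + 765\right),q{\left(-35 \right)} \right)}} = \sqrt{512952 - 760} = \sqrt{512192} = 8 \sqrt{8003}$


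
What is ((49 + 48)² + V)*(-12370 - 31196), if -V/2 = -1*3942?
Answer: -753386838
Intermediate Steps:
V = 7884 (V = -(-2)*3942 = -2*(-3942) = 7884)
((49 + 48)² + V)*(-12370 - 31196) = ((49 + 48)² + 7884)*(-12370 - 31196) = (97² + 7884)*(-43566) = (9409 + 7884)*(-43566) = 17293*(-43566) = -753386838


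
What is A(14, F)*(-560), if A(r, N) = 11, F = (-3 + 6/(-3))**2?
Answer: -6160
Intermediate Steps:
F = 25 (F = (-3 + 6*(-1/3))**2 = (-3 - 2)**2 = (-5)**2 = 25)
A(14, F)*(-560) = 11*(-560) = -6160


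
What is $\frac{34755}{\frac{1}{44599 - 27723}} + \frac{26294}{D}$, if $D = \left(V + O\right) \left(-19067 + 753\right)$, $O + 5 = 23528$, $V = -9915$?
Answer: $\frac{73086022006600133}{124608456} \approx 5.8653 \cdot 10^{8}$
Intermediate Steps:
$O = 23523$ ($O = -5 + 23528 = 23523$)
$D = -249216912$ ($D = \left(-9915 + 23523\right) \left(-19067 + 753\right) = 13608 \left(-18314\right) = -249216912$)
$\frac{34755}{\frac{1}{44599 - 27723}} + \frac{26294}{D} = \frac{34755}{\frac{1}{44599 - 27723}} + \frac{26294}{-249216912} = \frac{34755}{\frac{1}{16876}} + 26294 \left(- \frac{1}{249216912}\right) = 34755 \frac{1}{\frac{1}{16876}} - \frac{13147}{124608456} = 34755 \cdot 16876 - \frac{13147}{124608456} = 586525380 - \frac{13147}{124608456} = \frac{73086022006600133}{124608456}$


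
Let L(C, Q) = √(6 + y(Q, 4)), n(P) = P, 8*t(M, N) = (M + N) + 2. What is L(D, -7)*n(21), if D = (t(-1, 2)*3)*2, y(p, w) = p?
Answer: 21*I ≈ 21.0*I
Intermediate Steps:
t(M, N) = ¼ + M/8 + N/8 (t(M, N) = ((M + N) + 2)/8 = (2 + M + N)/8 = ¼ + M/8 + N/8)
D = 9/4 (D = ((¼ + (⅛)*(-1) + (⅛)*2)*3)*2 = ((¼ - ⅛ + ¼)*3)*2 = ((3/8)*3)*2 = (9/8)*2 = 9/4 ≈ 2.2500)
L(C, Q) = √(6 + Q)
L(D, -7)*n(21) = √(6 - 7)*21 = √(-1)*21 = I*21 = 21*I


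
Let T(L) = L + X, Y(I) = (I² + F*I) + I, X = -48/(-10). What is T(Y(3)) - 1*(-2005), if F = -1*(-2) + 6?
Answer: 10229/5 ≈ 2045.8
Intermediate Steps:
X = 24/5 (X = -48*(-⅒) = 24/5 ≈ 4.8000)
F = 8 (F = 2 + 6 = 8)
Y(I) = I² + 9*I (Y(I) = (I² + 8*I) + I = I² + 9*I)
T(L) = 24/5 + L (T(L) = L + 24/5 = 24/5 + L)
T(Y(3)) - 1*(-2005) = (24/5 + 3*(9 + 3)) - 1*(-2005) = (24/5 + 3*12) + 2005 = (24/5 + 36) + 2005 = 204/5 + 2005 = 10229/5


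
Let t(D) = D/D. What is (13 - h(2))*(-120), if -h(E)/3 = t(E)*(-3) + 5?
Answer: -2280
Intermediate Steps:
t(D) = 1
h(E) = -6 (h(E) = -3*(1*(-3) + 5) = -3*(-3 + 5) = -3*2 = -6)
(13 - h(2))*(-120) = (13 - 1*(-6))*(-120) = (13 + 6)*(-120) = 19*(-120) = -2280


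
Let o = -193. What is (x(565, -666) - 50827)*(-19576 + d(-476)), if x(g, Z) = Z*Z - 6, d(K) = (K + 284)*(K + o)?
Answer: 42756538456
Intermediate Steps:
d(K) = (-193 + K)*(284 + K) (d(K) = (K + 284)*(K - 193) = (284 + K)*(-193 + K) = (-193 + K)*(284 + K))
x(g, Z) = -6 + Z² (x(g, Z) = Z² - 6 = -6 + Z²)
(x(565, -666) - 50827)*(-19576 + d(-476)) = ((-6 + (-666)²) - 50827)*(-19576 + (-54812 + (-476)² + 91*(-476))) = ((-6 + 443556) - 50827)*(-19576 + (-54812 + 226576 - 43316)) = (443550 - 50827)*(-19576 + 128448) = 392723*108872 = 42756538456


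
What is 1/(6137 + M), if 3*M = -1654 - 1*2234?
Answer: 1/4841 ≈ 0.00020657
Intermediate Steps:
M = -1296 (M = (-1654 - 1*2234)/3 = (-1654 - 2234)/3 = (⅓)*(-3888) = -1296)
1/(6137 + M) = 1/(6137 - 1296) = 1/4841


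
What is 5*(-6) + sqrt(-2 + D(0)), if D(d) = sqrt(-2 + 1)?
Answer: -30 + sqrt(-2 + I) ≈ -29.656 + 1.4553*I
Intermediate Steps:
D(d) = I (D(d) = sqrt(-1) = I)
5*(-6) + sqrt(-2 + D(0)) = 5*(-6) + sqrt(-2 + I) = -30 + sqrt(-2 + I)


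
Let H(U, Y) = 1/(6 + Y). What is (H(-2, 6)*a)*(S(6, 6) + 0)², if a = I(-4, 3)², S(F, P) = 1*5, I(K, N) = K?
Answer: 100/3 ≈ 33.333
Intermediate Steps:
S(F, P) = 5
a = 16 (a = (-4)² = 16)
(H(-2, 6)*a)*(S(6, 6) + 0)² = (16/(6 + 6))*(5 + 0)² = (16/12)*5² = ((1/12)*16)*25 = (4/3)*25 = 100/3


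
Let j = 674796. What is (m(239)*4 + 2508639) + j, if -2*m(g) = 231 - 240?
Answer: 3183453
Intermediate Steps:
m(g) = 9/2 (m(g) = -(231 - 240)/2 = -½*(-9) = 9/2)
(m(239)*4 + 2508639) + j = ((9/2)*4 + 2508639) + 674796 = (18 + 2508639) + 674796 = 2508657 + 674796 = 3183453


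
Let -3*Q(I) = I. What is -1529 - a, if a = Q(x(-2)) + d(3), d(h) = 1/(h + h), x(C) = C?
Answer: -9179/6 ≈ -1529.8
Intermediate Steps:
Q(I) = -I/3
d(h) = 1/(2*h)
a = ⅚ (a = -⅓*(-2) + (½)/3 = ⅔ + (½)*(⅓) = ⅔ + ⅙ = ⅚ ≈ 0.83333)
-1529 - a = -1529 - 1*⅚ = -1529 - ⅚ = -9179/6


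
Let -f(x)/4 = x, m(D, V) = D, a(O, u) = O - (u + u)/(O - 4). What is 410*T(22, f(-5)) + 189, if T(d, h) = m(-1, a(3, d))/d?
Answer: 1874/11 ≈ 170.36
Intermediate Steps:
a(O, u) = O - 2*u/(-4 + O)
f(x) = -4*x
T(d, h) = -1/d
410*T(22, f(-5)) + 189 = 410*(-1/22) + 189 = -205/11 + 189 = 1874/11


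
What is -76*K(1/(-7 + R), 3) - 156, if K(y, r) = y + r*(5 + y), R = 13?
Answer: -4040/3 ≈ -1346.7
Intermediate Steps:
-76*K(1/(-7 + R), 3) - 156 = -76*(1/(-7 + 13) + 5*3 + 3/(-7 + 13)) - 156 = -76*(1/6 + 15 + 3/6) - 156 = -76*(1/6 + 15 + 3*(1/6)) - 156 = -76*(1/6 + 15 + 1/2) - 156 = -76*47/3 - 156 = -3572/3 - 156 = -4040/3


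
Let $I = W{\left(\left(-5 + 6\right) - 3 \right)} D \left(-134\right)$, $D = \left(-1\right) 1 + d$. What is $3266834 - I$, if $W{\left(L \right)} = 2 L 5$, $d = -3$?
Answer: $3277554$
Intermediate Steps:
$D = -4$ ($D = \left(-1\right) 1 - 3 = -1 - 3 = -4$)
$W{\left(L \right)} = 10 L$
$I = -10720$ ($I = 10 \left(\left(-5 + 6\right) - 3\right) \left(-4\right) \left(-134\right) = 10 \left(1 - 3\right) \left(-4\right) \left(-134\right) = 10 \left(-2\right) \left(-4\right) \left(-134\right) = \left(-20\right) \left(-4\right) \left(-134\right) = 80 \left(-134\right) = -10720$)
$3266834 - I = 3266834 - -10720 = 3266834 + 10720 = 3277554$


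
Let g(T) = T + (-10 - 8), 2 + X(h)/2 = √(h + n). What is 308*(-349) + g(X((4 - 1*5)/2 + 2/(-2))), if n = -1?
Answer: -107514 + I*√10 ≈ -1.0751e+5 + 3.1623*I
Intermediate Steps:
X(h) = -4 + 2*√(-1 + h) (X(h) = -4 + 2*√(h - 1) = -4 + 2*√(-1 + h))
g(T) = -18 + T (g(T) = T - 18 = -18 + T)
308*(-349) + g(X((4 - 1*5)/2 + 2/(-2))) = 308*(-349) + (-18 + (-4 + 2*√(-1 + ((4 - 1*5)/2 + 2/(-2))))) = -107492 + (-18 + (-4 + 2*√(-1 + ((4 - 5)*(½) + 2*(-½))))) = -107492 + (-18 + (-4 + 2*√(-1 + (-1*½ - 1)))) = -107492 + (-18 + (-4 + 2*√(-1 + (-½ - 1)))) = -107492 + (-18 + (-4 + 2*√(-1 - 3/2))) = -107492 + (-18 + (-4 + 2*√(-5/2))) = -107492 + (-18 + (-4 + 2*(I*√10/2))) = -107492 + (-18 + (-4 + I*√10)) = -107492 + (-22 + I*√10) = -107514 + I*√10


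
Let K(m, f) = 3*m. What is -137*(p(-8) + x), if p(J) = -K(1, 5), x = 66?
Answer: -8631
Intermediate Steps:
p(J) = -3
-137*(p(-8) + x) = -137*(-3 + 66) = -137*63 = -8631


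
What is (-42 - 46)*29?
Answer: -2552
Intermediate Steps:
(-42 - 46)*29 = -88*29 = -2552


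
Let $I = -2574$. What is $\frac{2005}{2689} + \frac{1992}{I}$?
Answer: $- \frac{32603}{1153581} \approx -0.028262$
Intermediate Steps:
$\frac{2005}{2689} + \frac{1992}{I} = \frac{2005}{2689} + \frac{1992}{-2574} = 2005 \cdot \frac{1}{2689} + 1992 \left(- \frac{1}{2574}\right) = \frac{2005}{2689} - \frac{332}{429} = - \frac{32603}{1153581}$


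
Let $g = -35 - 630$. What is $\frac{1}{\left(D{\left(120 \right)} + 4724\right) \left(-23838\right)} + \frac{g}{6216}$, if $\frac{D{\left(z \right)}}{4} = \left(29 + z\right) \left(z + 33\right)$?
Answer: $- \frac{9050136467}{84594959472} \approx -0.10698$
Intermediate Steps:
$g = -665$ ($g = -35 - 630 = -665$)
$D{\left(z \right)} = 4 \left(29 + z\right) \left(33 + z\right)$ ($D{\left(z \right)} = 4 \left(29 + z\right) \left(z + 33\right) = 4 \left(29 + z\right) \left(33 + z\right)$)
$\frac{1}{\left(D{\left(120 \right)} + 4724\right) \left(-23838\right)} + \frac{g}{6216} = \frac{1}{\left(\left(3828 + 4 \cdot 120^{2} + 248 \cdot 120\right) + 4724\right) \left(-23838\right)} - \frac{665}{6216} = \frac{1}{\left(3828 + 4 \cdot 14400 + 29760\right) + 4724} \left(- \frac{1}{23838}\right) - \frac{95}{888} = \frac{1}{\left(3828 + 57600 + 29760\right) + 4724} \left(- \frac{1}{23838}\right) - \frac{95}{888} = \frac{1}{91188 + 4724} \left(- \frac{1}{23838}\right) - \frac{95}{888} = \frac{1}{95912} \left(- \frac{1}{23838}\right) - \frac{95}{888} = - \frac{1}{2286350256} - \frac{95}{888} = - \frac{9050136467}{84594959472}$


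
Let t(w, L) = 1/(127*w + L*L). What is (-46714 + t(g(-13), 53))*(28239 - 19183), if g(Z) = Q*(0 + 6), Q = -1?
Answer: -865966932192/2047 ≈ -4.2304e+8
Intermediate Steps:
g(Z) = -6 (g(Z) = -(0 + 6) = -1*6 = -6)
t(w, L) = 1/(L² + 127*w) (t(w, L) = 1/(127*w + L²) = 1/(L² + 127*w))
(-46714 + t(g(-13), 53))*(28239 - 19183) = (-46714 + 1/(53² + 127*(-6)))*(28239 - 19183) = (-46714 + 1/(2809 - 762))*9056 = (-46714 + 1/2047)*9056 = -95623557/2047*9056 = -865966932192/2047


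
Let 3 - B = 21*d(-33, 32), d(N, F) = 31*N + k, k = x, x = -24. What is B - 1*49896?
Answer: -27906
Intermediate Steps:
k = -24
d(N, F) = -24 + 31*N (d(N, F) = 31*N - 24 = -24 + 31*N)
B = 21990 (B = 3 - 21*(-24 + 31*(-33)) = 3 - 21*(-24 - 1023) = 3 - 21*(-1047) = 3 - 1*(-21987) = 3 + 21987 = 21990)
B - 1*49896 = 21990 - 1*49896 = 21990 - 49896 = -27906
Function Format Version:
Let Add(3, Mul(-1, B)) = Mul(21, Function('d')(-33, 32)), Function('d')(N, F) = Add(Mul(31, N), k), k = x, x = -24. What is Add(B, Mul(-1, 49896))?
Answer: -27906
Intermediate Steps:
k = -24
Function('d')(N, F) = Add(-24, Mul(31, N)) (Function('d')(N, F) = Add(Mul(31, N), -24) = Add(-24, Mul(31, N)))
B = 21990 (B = Add(3, Mul(-1, Mul(21, Add(-24, Mul(31, -33))))) = Add(3, Mul(-1, Mul(21, Add(-24, -1023)))) = Add(3, Mul(-1, Mul(21, -1047))) = Add(3, Mul(-1, -21987)) = Add(3, 21987) = 21990)
Add(B, Mul(-1, 49896)) = Add(21990, Mul(-1, 49896)) = Add(21990, -49896) = -27906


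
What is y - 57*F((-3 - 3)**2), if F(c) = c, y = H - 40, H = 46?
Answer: -2046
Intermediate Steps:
y = 6 (y = 46 - 40 = 6)
y - 57*F((-3 - 3)**2) = 6 - 57*(-3 - 3)**2 = 6 - 57*(-6)**2 = 6 - 57*36 = 6 - 2052 = -2046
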